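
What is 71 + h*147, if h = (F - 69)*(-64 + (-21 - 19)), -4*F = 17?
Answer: 1119917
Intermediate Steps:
F = -17/4 (F = -¼*17 = -17/4 ≈ -4.2500)
h = 7618 (h = (-17/4 - 69)*(-64 + (-21 - 19)) = -293*(-64 - 40)/4 = -293/4*(-104) = 7618)
71 + h*147 = 71 + 7618*147 = 71 + 1119846 = 1119917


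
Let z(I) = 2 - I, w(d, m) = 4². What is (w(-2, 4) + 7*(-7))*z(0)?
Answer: -66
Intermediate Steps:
w(d, m) = 16
(w(-2, 4) + 7*(-7))*z(0) = (16 + 7*(-7))*(2 - 1*0) = (16 - 49)*(2 + 0) = -33*2 = -66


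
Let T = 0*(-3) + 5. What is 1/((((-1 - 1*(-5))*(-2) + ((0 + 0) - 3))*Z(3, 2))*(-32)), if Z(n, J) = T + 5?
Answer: 1/3520 ≈ 0.00028409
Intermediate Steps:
T = 5 (T = 0 + 5 = 5)
Z(n, J) = 10 (Z(n, J) = 5 + 5 = 10)
1/((((-1 - 1*(-5))*(-2) + ((0 + 0) - 3))*Z(3, 2))*(-32)) = 1/((((-1 - 1*(-5))*(-2) + ((0 + 0) - 3))*10)*(-32)) = 1/((((-1 + 5)*(-2) + (0 - 3))*10)*(-32)) = 1/(((4*(-2) - 3)*10)*(-32)) = 1/(((-8 - 3)*10)*(-32)) = 1/(-11*10*(-32)) = 1/(-110*(-32)) = 1/3520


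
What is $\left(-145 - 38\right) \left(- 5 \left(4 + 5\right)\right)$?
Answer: $8235$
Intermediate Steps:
$\left(-145 - 38\right) \left(- 5 \left(4 + 5\right)\right) = - 183 \left(\left(-5\right) 9\right) = \left(-183\right) \left(-45\right) = 8235$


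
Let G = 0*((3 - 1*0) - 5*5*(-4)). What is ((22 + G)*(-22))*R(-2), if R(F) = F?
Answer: 968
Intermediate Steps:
G = 0 (G = 0*((3 + 0) - 25*(-4)) = 0*(3 + 100) = 0*103 = 0)
((22 + G)*(-22))*R(-2) = ((22 + 0)*(-22))*(-2) = (22*(-22))*(-2) = -484*(-2) = 968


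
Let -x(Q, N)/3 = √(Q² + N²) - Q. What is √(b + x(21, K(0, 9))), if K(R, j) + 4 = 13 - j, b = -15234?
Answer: I*√15234 ≈ 123.43*I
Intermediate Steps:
K(R, j) = 9 - j (K(R, j) = -4 + (13 - j) = 9 - j)
x(Q, N) = -3*√(N² + Q²) + 3*Q (x(Q, N) = -3*(√(Q² + N²) - Q) = -3*(√(N² + Q²) - Q) = -3*√(N² + Q²) + 3*Q)
√(b + x(21, K(0, 9))) = √(-15234 + (-3*√((9 - 1*9)² + 21²) + 3*21)) = √(-15234 + (-3*√((9 - 9)² + 441) + 63)) = √(-15234 + (-3*√(0² + 441) + 63)) = √(-15234 + (-3*√(0 + 441) + 63)) = √(-15234 + (-3*√441 + 63)) = √(-15234 + (-3*21 + 63)) = √(-15234 + (-63 + 63)) = √(-15234 + 0) = √(-15234) = I*√15234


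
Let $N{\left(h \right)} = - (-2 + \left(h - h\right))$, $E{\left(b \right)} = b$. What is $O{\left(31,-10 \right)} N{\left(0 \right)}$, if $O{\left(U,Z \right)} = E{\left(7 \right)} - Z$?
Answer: $34$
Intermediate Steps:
$O{\left(U,Z \right)} = 7 - Z$
$N{\left(h \right)} = 2$ ($N{\left(h \right)} = - (-2 + 0) = \left(-1\right) \left(-2\right) = 2$)
$O{\left(31,-10 \right)} N{\left(0 \right)} = \left(7 - -10\right) 2 = \left(7 + 10\right) 2 = 17 \cdot 2 = 34$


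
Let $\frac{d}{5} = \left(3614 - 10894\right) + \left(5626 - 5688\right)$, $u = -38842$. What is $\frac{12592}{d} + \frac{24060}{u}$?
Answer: $- \frac{343085266}{356472455} \approx -0.96245$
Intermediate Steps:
$d = -36710$ ($d = 5 \left(\left(3614 - 10894\right) + \left(5626 - 5688\right)\right) = 5 \left(-7280 + \left(5626 - 5688\right)\right) = 5 \left(-7280 - 62\right) = 5 \left(-7342\right) = -36710$)
$\frac{12592}{d} + \frac{24060}{u} = \frac{12592}{-36710} + \frac{24060}{-38842} = 12592 \left(- \frac{1}{36710}\right) + 24060 \left(- \frac{1}{38842}\right) = - \frac{6296}{18355} - \frac{12030}{19421} = - \frac{343085266}{356472455}$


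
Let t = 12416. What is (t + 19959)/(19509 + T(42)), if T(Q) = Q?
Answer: 4625/2793 ≈ 1.6559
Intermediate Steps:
(t + 19959)/(19509 + T(42)) = (12416 + 19959)/(19509 + 42) = 32375/19551 = 32375*(1/19551) = 4625/2793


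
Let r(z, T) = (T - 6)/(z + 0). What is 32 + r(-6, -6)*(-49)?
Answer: -66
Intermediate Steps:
r(z, T) = (-6 + T)/z
32 + r(-6, -6)*(-49) = 32 + ((-6 - 6)/(-6))*(-49) = 32 - 1/6*(-12)*(-49) = 32 + 2*(-49) = 32 - 98 = -66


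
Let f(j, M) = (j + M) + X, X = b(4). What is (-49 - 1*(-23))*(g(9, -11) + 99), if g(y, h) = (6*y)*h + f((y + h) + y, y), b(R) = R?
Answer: 12350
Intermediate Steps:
X = 4
f(j, M) = 4 + M + j (f(j, M) = (j + M) + 4 = (M + j) + 4 = 4 + M + j)
g(y, h) = 4 + h + 3*y + 6*h*y (g(y, h) = (6*y)*h + (4 + y + ((y + h) + y)) = 6*h*y + (4 + y + ((h + y) + y)) = 6*h*y + (4 + y + (h + 2*y)) = 6*h*y + (4 + h + 3*y) = 4 + h + 3*y + 6*h*y)
(-49 - 1*(-23))*(g(9, -11) + 99) = (-49 - 1*(-23))*((4 - 11 + 3*9 + 6*(-11)*9) + 99) = (-49 + 23)*((4 - 11 + 27 - 594) + 99) = -26*(-574 + 99) = -26*(-475) = 12350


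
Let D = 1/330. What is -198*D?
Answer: -⅗ ≈ -0.60000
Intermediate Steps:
D = 1/330 ≈ 0.0030303
-198*D = -198*1/330 = -⅗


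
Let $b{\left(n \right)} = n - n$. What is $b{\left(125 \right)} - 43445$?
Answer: $-43445$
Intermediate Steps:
$b{\left(n \right)} = 0$
$b{\left(125 \right)} - 43445 = 0 - 43445 = -43445$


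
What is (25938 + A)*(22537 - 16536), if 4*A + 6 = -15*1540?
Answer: 241978323/2 ≈ 1.2099e+8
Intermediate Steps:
A = -11553/2 (A = -3/2 + (-15*1540)/4 = -3/2 + (1/4)*(-23100) = -3/2 - 5775 = -11553/2 ≈ -5776.5)
(25938 + A)*(22537 - 16536) = (25938 - 11553/2)*(22537 - 16536) = (40323/2)*6001 = 241978323/2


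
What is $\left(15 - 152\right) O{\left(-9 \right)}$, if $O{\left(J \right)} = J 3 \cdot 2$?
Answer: $7398$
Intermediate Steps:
$O{\left(J \right)} = 6 J$ ($O{\left(J \right)} = 3 J 2 = 6 J$)
$\left(15 - 152\right) O{\left(-9 \right)} = \left(15 - 152\right) 6 \left(-9\right) = \left(-137\right) \left(-54\right) = 7398$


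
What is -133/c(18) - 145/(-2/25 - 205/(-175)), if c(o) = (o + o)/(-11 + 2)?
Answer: -76097/764 ≈ -99.603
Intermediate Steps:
c(o) = -2*o/9 (c(o) = (2*o)/(-9) = (2*o)*(-1/9) = -2*o/9)
-133/c(18) - 145/(-2/25 - 205/(-175)) = -133/((-2/9*18)) - 145/(-2/25 - 205/(-175)) = -133/(-4) - 145/(-2*1/25 - 205*(-1/175)) = -133*(-1/4) - 145/(-2/25 + 41/35) = 133/4 - 145/191/175 = 133/4 - 145*175/191 = 133/4 - 25375/191 = -76097/764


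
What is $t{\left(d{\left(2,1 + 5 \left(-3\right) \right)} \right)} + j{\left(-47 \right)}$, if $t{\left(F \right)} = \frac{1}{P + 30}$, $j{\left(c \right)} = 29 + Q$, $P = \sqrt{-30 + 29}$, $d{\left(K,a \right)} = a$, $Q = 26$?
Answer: $\frac{49585}{901} - \frac{i}{901} \approx 55.033 - 0.0011099 i$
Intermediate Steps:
$P = i$ ($P = \sqrt{-1} = i \approx 1.0 i$)
$j{\left(c \right)} = 55$ ($j{\left(c \right)} = 29 + 26 = 55$)
$t{\left(F \right)} = \frac{30 - i}{901}$ ($t{\left(F \right)} = \frac{1}{i + 30} = \frac{1}{30 + i} = \frac{30 - i}{901}$)
$t{\left(d{\left(2,1 + 5 \left(-3\right) \right)} \right)} + j{\left(-47 \right)} = \left(\frac{30}{901} - \frac{i}{901}\right) + 55 = \frac{49585}{901} - \frac{i}{901}$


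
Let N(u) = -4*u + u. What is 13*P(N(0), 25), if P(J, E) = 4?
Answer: 52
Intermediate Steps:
N(u) = -3*u
13*P(N(0), 25) = 13*4 = 52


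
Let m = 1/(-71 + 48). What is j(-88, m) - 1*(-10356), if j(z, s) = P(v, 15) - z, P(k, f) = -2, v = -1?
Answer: 10442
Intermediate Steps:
m = -1/23 (m = 1/(-23) = -1/23 ≈ -0.043478)
j(z, s) = -2 - z
j(-88, m) - 1*(-10356) = (-2 - 1*(-88)) - 1*(-10356) = (-2 + 88) + 10356 = 86 + 10356 = 10442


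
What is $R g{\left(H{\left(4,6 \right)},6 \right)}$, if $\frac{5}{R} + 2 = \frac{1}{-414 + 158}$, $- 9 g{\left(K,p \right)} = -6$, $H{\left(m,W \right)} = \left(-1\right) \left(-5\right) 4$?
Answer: $- \frac{2560}{1539} \approx -1.6634$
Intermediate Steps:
$H{\left(m,W \right)} = 20$ ($H{\left(m,W \right)} = 5 \cdot 4 = 20$)
$g{\left(K,p \right)} = \frac{2}{3}$ ($g{\left(K,p \right)} = \left(- \frac{1}{9}\right) \left(-6\right) = \frac{2}{3}$)
$R = - \frac{1280}{513}$ ($R = \frac{5}{-2 + \frac{1}{-414 + 158}} = \frac{5}{-2 + \frac{1}{-256}} = \frac{5}{-2 - \frac{1}{256}} = \frac{5}{- \frac{513}{256}} = 5 \left(- \frac{256}{513}\right) = - \frac{1280}{513} \approx -2.4951$)
$R g{\left(H{\left(4,6 \right)},6 \right)} = \left(- \frac{1280}{513}\right) \frac{2}{3} = - \frac{2560}{1539}$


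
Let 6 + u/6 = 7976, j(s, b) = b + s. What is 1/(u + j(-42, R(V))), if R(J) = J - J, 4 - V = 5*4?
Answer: 1/47778 ≈ 2.0930e-5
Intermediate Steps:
V = -16 (V = 4 - 5*4 = 4 - 1*20 = 4 - 20 = -16)
R(J) = 0
u = 47820 (u = -36 + 6*7976 = -36 + 47856 = 47820)
1/(u + j(-42, R(V))) = 1/(47820 + (0 - 42)) = 1/(47820 - 42) = 1/47778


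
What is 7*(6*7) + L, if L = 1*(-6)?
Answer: 288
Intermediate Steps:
L = -6
7*(6*7) + L = 7*(6*7) - 6 = 7*42 - 6 = 294 - 6 = 288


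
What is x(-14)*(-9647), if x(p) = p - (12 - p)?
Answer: 385880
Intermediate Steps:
x(p) = -12 + 2*p (x(p) = p + (-12 + p) = -12 + 2*p)
x(-14)*(-9647) = (-12 + 2*(-14))*(-9647) = (-12 - 28)*(-9647) = -40*(-9647) = 385880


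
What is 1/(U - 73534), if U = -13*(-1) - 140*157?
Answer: -1/95501 ≈ -1.0471e-5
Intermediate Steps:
U = -21967 (U = 13 - 21980 = -21967)
1/(U - 73534) = 1/(-21967 - 73534) = 1/(-95501) = -1/95501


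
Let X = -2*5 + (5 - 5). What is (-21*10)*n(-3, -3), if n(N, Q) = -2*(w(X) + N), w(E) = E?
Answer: -5460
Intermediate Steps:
X = -10 (X = -10 + 0 = -10)
n(N, Q) = 20 - 2*N (n(N, Q) = -2*(-10 + N) = 20 - 2*N)
(-21*10)*n(-3, -3) = (-21*10)*(20 - 2*(-3)) = -210*(20 + 6) = -210*26 = -5460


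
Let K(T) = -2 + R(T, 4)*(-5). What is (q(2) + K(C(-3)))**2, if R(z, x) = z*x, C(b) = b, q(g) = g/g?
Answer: 3481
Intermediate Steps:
q(g) = 1
R(z, x) = x*z
K(T) = -2 - 20*T (K(T) = -2 + (4*T)*(-5) = -2 - 20*T)
(q(2) + K(C(-3)))**2 = (1 + (-2 - 20*(-3)))**2 = (1 + (-2 + 60))**2 = (1 + 58)**2 = 59**2 = 3481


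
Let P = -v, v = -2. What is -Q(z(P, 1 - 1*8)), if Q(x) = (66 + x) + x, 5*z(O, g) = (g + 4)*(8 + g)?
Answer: -324/5 ≈ -64.800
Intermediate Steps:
P = 2 (P = -1*(-2) = 2)
z(O, g) = (4 + g)*(8 + g)/5 (z(O, g) = ((g + 4)*(8 + g))/5 = ((4 + g)*(8 + g))/5 = (4 + g)*(8 + g)/5)
Q(x) = 66 + 2*x
-Q(z(P, 1 - 1*8)) = -(66 + 2*(32/5 + (1 - 1*8)**2/5 + 12*(1 - 1*8)/5)) = -(66 + 2*(32/5 + (1 - 8)**2/5 + 12*(1 - 8)/5)) = -(66 + 2*(32/5 + (1/5)*(-7)**2 + (12/5)*(-7))) = -(66 + 2*(32/5 + (1/5)*49 - 84/5)) = -(66 + 2*(32/5 + 49/5 - 84/5)) = -(66 + 2*(-3/5)) = -(66 - 6/5) = -1*324/5 = -324/5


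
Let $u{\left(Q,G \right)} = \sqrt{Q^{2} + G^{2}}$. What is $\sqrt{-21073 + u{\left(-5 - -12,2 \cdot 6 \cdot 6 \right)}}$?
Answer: $\sqrt{-21073 + \sqrt{5233}} \approx 144.92 i$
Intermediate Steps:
$u{\left(Q,G \right)} = \sqrt{G^{2} + Q^{2}}$
$\sqrt{-21073 + u{\left(-5 - -12,2 \cdot 6 \cdot 6 \right)}} = \sqrt{-21073 + \sqrt{\left(2 \cdot 6 \cdot 6\right)^{2} + \left(-5 - -12\right)^{2}}} = \sqrt{-21073 + \sqrt{\left(12 \cdot 6\right)^{2} + \left(-5 + 12\right)^{2}}} = \sqrt{-21073 + \sqrt{72^{2} + 7^{2}}} = \sqrt{-21073 + \sqrt{5184 + 49}} = \sqrt{-21073 + \sqrt{5233}}$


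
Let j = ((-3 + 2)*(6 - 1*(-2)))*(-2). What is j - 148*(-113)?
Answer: 16740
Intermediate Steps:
j = 16 (j = -(6 + 2)*(-2) = -1*8*(-2) = -8*(-2) = 16)
j - 148*(-113) = 16 - 148*(-113) = 16 + 16724 = 16740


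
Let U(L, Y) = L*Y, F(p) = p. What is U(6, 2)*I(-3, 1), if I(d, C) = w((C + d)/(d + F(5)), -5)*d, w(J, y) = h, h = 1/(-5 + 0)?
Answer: 36/5 ≈ 7.2000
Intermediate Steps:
h = -⅕ (h = 1/(-5) = -⅕ ≈ -0.20000)
w(J, y) = -⅕
I(d, C) = -d/5
U(6, 2)*I(-3, 1) = (6*2)*(-⅕*(-3)) = 12*(⅗) = 36/5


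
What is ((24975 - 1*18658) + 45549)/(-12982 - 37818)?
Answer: -25933/25400 ≈ -1.0210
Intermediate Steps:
((24975 - 1*18658) + 45549)/(-12982 - 37818) = ((24975 - 18658) + 45549)/(-50800) = (6317 + 45549)*(-1/50800) = 51866*(-1/50800) = -25933/25400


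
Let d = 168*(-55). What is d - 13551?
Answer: -22791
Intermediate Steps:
d = -9240
d - 13551 = -9240 - 13551 = -22791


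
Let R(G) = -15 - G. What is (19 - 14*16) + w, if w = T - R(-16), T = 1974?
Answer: 1768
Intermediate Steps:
w = 1973 (w = 1974 - (-15 - 1*(-16)) = 1974 - (-15 + 16) = 1974 - 1*1 = 1974 - 1 = 1973)
(19 - 14*16) + w = (19 - 14*16) + 1973 = (19 - 224) + 1973 = -205 + 1973 = 1768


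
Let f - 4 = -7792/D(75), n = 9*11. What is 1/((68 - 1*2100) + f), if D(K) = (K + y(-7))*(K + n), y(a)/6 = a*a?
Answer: -32103/65108780 ≈ -0.00049307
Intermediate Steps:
n = 99
y(a) = 6*a² (y(a) = 6*(a*a) = 6*a²)
D(K) = (99 + K)*(294 + K) (D(K) = (K + 6*(-7)²)*(K + 99) = (K + 6*49)*(99 + K) = (K + 294)*(99 + K) = (294 + K)*(99 + K) = (99 + K)*(294 + K))
f = 124516/32103 (f = 4 - 7792/(29106 + 75² + 393*75) = 4 - 7792/(29106 + 5625 + 29475) = 4 - 7792/64206 = 4 - 7792*1/64206 = 4 - 3896/32103 = 124516/32103 ≈ 3.8786)
1/((68 - 1*2100) + f) = 1/((68 - 1*2100) + 124516/32103) = 1/((68 - 2100) + 124516/32103) = 1/(-2032 + 124516/32103) = 1/(-65108780/32103) = -32103/65108780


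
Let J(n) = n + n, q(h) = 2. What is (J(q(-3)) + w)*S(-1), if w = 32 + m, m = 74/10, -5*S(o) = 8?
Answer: -1736/25 ≈ -69.440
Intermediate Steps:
J(n) = 2*n
S(o) = -8/5 (S(o) = -⅕*8 = -8/5)
m = 37/5 (m = 74*(⅒) = 37/5 ≈ 7.4000)
w = 197/5 (w = 32 + 37/5 = 197/5 ≈ 39.400)
(J(q(-3)) + w)*S(-1) = (2*2 + 197/5)*(-8/5) = (4 + 197/5)*(-8/5) = (217/5)*(-8/5) = -1736/25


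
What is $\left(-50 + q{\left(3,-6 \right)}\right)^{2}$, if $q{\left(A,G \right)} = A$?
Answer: $2209$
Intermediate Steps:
$\left(-50 + q{\left(3,-6 \right)}\right)^{2} = \left(-50 + 3\right)^{2} = \left(-47\right)^{2} = 2209$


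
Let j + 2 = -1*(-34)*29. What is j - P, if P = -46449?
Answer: 47433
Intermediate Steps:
j = 984 (j = -2 - 1*(-34)*29 = -2 + 34*29 = -2 + 986 = 984)
j - P = 984 - 1*(-46449) = 984 + 46449 = 47433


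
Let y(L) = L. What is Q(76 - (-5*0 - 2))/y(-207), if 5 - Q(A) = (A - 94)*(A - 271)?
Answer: 3083/207 ≈ 14.894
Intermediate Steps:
Q(A) = 5 - (-271 + A)*(-94 + A) (Q(A) = 5 - (A - 94)*(A - 271) = 5 - (-94 + A)*(-271 + A) = 5 - (-271 + A)*(-94 + A))
Q(76 - (-5*0 - 2))/y(-207) = (-25469 - (76 - (-5*0 - 2))² + 365*(76 - (-5*0 - 2)))/(-207) = (-25469 - (76 - (0 - 2))² + 365*(76 - (0 - 2)))*(-1/207) = (-25469 - (76 - 1*(-2))² + 365*(76 - 1*(-2)))*(-1/207) = (-25469 - (76 + 2)² + 365*(76 + 2))*(-1/207) = (-25469 - 1*78² + 365*78)*(-1/207) = (-25469 - 1*6084 + 28470)*(-1/207) = (-25469 - 6084 + 28470)*(-1/207) = -3083*(-1/207) = 3083/207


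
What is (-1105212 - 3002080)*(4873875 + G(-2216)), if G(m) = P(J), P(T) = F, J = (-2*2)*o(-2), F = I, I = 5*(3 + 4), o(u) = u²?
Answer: -20018571551720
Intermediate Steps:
I = 35 (I = 5*7 = 35)
F = 35
J = -16 (J = -2*2*(-2)² = -4*4 = -16)
P(T) = 35
G(m) = 35
(-1105212 - 3002080)*(4873875 + G(-2216)) = (-1105212 - 3002080)*(4873875 + 35) = -4107292*4873910 = -20018571551720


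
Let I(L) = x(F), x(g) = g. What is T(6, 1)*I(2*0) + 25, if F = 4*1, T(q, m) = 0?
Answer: 25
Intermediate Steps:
F = 4
I(L) = 4
T(6, 1)*I(2*0) + 25 = 0*4 + 25 = 0 + 25 = 25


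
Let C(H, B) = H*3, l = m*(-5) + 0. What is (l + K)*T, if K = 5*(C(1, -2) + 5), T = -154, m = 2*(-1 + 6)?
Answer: 1540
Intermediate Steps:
m = 10 (m = 2*5 = 10)
l = -50 (l = 10*(-5) + 0 = -50 + 0 = -50)
C(H, B) = 3*H
K = 40 (K = 5*(3*1 + 5) = 5*(3 + 5) = 5*8 = 40)
(l + K)*T = (-50 + 40)*(-154) = -10*(-154) = 1540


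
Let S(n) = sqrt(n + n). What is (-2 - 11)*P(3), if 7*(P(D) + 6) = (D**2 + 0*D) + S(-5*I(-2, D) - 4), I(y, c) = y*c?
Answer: 429/7 - 26*sqrt(13)/7 ≈ 47.894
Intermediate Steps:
I(y, c) = c*y
S(n) = sqrt(2)*sqrt(n) (S(n) = sqrt(2*n) = sqrt(2)*sqrt(n))
P(D) = -6 + D**2/7 + sqrt(2)*sqrt(-4 + 10*D)/7 (P(D) = -6 + ((D**2 + 0*D) + sqrt(2)*sqrt(-5*D*(-2) - 4))/7 = -6 + ((D**2 + 0) + sqrt(2)*sqrt(-(-10)*D - 4))/7 = -6 + (D**2 + sqrt(2)*sqrt(10*D - 4))/7 = -6 + (D**2 + sqrt(2)*sqrt(-4 + 10*D))/7 = -6 + (D**2/7 + sqrt(2)*sqrt(-4 + 10*D)/7) = -6 + D**2/7 + sqrt(2)*sqrt(-4 + 10*D)/7)
(-2 - 11)*P(3) = (-2 - 11)*(-6 + (1/7)*3**2 + 2*sqrt(-2 + 5*3)/7) = -13*(-6 + (1/7)*9 + 2*sqrt(-2 + 15)/7) = -13*(-6 + 9/7 + 2*sqrt(13)/7) = -13*(-33/7 + 2*sqrt(13)/7) = 429/7 - 26*sqrt(13)/7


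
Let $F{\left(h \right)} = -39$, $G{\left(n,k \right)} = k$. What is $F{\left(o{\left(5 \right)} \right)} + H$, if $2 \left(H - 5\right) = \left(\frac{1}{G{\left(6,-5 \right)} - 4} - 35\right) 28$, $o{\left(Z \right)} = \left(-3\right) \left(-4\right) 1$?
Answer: $- \frac{4730}{9} \approx -525.56$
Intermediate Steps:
$o{\left(Z \right)} = 12$ ($o{\left(Z \right)} = 12 \cdot 1 = 12$)
$H = - \frac{4379}{9}$ ($H = 5 + \frac{\left(\frac{1}{-5 - 4} - 35\right) 28}{2} = 5 + \frac{\left(\frac{1}{-9} - 35\right) 28}{2} = 5 + \frac{\left(- \frac{1}{9} - 35\right) 28}{2} = 5 + \frac{\left(- \frac{316}{9}\right) 28}{2} = 5 + \frac{1}{2} \left(- \frac{8848}{9}\right) = 5 - \frac{4424}{9} = - \frac{4379}{9} \approx -486.56$)
$F{\left(o{\left(5 \right)} \right)} + H = -39 - \frac{4379}{9} = - \frac{4730}{9}$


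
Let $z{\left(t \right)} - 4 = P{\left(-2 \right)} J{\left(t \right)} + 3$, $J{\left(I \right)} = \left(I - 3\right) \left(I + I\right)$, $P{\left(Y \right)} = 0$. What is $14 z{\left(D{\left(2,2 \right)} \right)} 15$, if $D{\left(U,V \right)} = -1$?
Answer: $1470$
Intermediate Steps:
$J{\left(I \right)} = 2 I \left(-3 + I\right)$ ($J{\left(I \right)} = \left(-3 + I\right) 2 I = 2 I \left(-3 + I\right)$)
$z{\left(t \right)} = 7$ ($z{\left(t \right)} = 4 + \left(0 \cdot 2 t \left(-3 + t\right) + 3\right) = 4 + \left(0 + 3\right) = 4 + 3 = 7$)
$14 z{\left(D{\left(2,2 \right)} \right)} 15 = 14 \cdot 7 \cdot 15 = 98 \cdot 15 = 1470$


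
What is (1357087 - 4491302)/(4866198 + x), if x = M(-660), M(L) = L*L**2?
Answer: 447745/40375686 ≈ 0.011089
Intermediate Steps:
M(L) = L**3
x = -287496000 (x = (-660)**3 = -287496000)
(1357087 - 4491302)/(4866198 + x) = (1357087 - 4491302)/(4866198 - 287496000) = -3134215/(-282629802) = -3134215*(-1/282629802) = 447745/40375686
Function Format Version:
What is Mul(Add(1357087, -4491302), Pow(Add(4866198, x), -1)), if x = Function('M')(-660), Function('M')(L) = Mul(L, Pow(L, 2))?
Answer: Rational(447745, 40375686) ≈ 0.011089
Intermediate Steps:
Function('M')(L) = Pow(L, 3)
x = -287496000 (x = Pow(-660, 3) = -287496000)
Mul(Add(1357087, -4491302), Pow(Add(4866198, x), -1)) = Mul(Add(1357087, -4491302), Pow(Add(4866198, -287496000), -1)) = Mul(-3134215, Pow(-282629802, -1)) = Mul(-3134215, Rational(-1, 282629802)) = Rational(447745, 40375686)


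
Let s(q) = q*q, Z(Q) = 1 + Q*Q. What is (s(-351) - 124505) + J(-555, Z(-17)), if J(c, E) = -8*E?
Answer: -3624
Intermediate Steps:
Z(Q) = 1 + Q**2
s(q) = q**2
(s(-351) - 124505) + J(-555, Z(-17)) = ((-351)**2 - 124505) - 8*(1 + (-17)**2) = (123201 - 124505) - 8*(1 + 289) = -1304 - 8*290 = -1304 - 2320 = -3624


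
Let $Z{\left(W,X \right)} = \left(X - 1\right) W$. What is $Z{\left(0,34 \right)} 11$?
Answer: $0$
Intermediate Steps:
$Z{\left(W,X \right)} = W \left(-1 + X\right)$ ($Z{\left(W,X \right)} = \left(-1 + X\right) W = W \left(-1 + X\right)$)
$Z{\left(0,34 \right)} 11 = 0 \left(-1 + 34\right) 11 = 0 \cdot 33 \cdot 11 = 0 \cdot 11 = 0$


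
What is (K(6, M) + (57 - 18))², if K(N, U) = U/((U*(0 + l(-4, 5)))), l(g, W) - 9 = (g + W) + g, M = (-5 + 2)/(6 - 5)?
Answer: 55225/36 ≈ 1534.0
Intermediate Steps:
M = -3 (M = -3/1 = -3*1 = -3)
l(g, W) = 9 + W + 2*g (l(g, W) = 9 + ((g + W) + g) = 9 + ((W + g) + g) = 9 + (W + 2*g) = 9 + W + 2*g)
K(N, U) = ⅙ (K(N, U) = U/((U*(0 + (9 + 5 + 2*(-4))))) = U/((U*(0 + (9 + 5 - 8)))) = U/((U*(0 + 6))) = U/((U*6)) = U/((6*U)) = U*(1/(6*U)) = ⅙)
(K(6, M) + (57 - 18))² = (⅙ + (57 - 18))² = (⅙ + 39)² = (235/6)² = 55225/36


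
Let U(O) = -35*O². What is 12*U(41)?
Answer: -706020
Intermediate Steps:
12*U(41) = 12*(-35*41²) = 12*(-35*1681) = 12*(-58835) = -706020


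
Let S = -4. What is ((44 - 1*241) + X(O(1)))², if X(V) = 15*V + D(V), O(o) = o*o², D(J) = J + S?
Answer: 34225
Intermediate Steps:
D(J) = -4 + J (D(J) = J - 4 = -4 + J)
O(o) = o³
X(V) = -4 + 16*V (X(V) = 15*V + (-4 + V) = -4 + 16*V)
((44 - 1*241) + X(O(1)))² = ((44 - 1*241) + (-4 + 16*1³))² = ((44 - 241) + (-4 + 16*1))² = (-197 + (-4 + 16))² = (-197 + 12)² = (-185)² = 34225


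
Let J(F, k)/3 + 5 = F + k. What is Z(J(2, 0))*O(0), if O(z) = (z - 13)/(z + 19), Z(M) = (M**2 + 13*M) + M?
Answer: 585/19 ≈ 30.789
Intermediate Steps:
J(F, k) = -15 + 3*F + 3*k (J(F, k) = -15 + 3*(F + k) = -15 + (3*F + 3*k) = -15 + 3*F + 3*k)
Z(M) = M**2 + 14*M
O(z) = (-13 + z)/(19 + z)
Z(J(2, 0))*O(0) = ((-15 + 3*2 + 3*0)*(14 + (-15 + 3*2 + 3*0)))*((-13 + 0)/(19 + 0)) = ((-15 + 6 + 0)*(14 + (-15 + 6 + 0)))*(-13/19) = (-9*(14 - 9))*((1/19)*(-13)) = -9*5*(-13/19) = -45*(-13/19) = 585/19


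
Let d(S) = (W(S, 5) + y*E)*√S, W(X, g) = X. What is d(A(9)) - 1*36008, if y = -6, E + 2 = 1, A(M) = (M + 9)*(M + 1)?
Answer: -36008 + 1116*√5 ≈ -33513.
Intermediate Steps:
A(M) = (1 + M)*(9 + M) (A(M) = (9 + M)*(1 + M) = (1 + M)*(9 + M))
E = -1 (E = -2 + 1 = -1)
d(S) = √S*(6 + S) (d(S) = (S - 6*(-1))*√S = (S + 6)*√S = (6 + S)*√S = √S*(6 + S))
d(A(9)) - 1*36008 = √(9 + 9² + 10*9)*(6 + (9 + 9² + 10*9)) - 1*36008 = √(9 + 81 + 90)*(6 + (9 + 81 + 90)) - 36008 = √180*(6 + 180) - 36008 = (6*√5)*186 - 36008 = 1116*√5 - 36008 = -36008 + 1116*√5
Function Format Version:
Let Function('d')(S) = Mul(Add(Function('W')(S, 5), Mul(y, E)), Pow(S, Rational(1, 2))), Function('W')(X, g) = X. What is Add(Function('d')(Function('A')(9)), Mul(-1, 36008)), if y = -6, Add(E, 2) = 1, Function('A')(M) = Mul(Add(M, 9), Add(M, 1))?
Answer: Add(-36008, Mul(1116, Pow(5, Rational(1, 2)))) ≈ -33513.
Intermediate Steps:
Function('A')(M) = Mul(Add(1, M), Add(9, M)) (Function('A')(M) = Mul(Add(9, M), Add(1, M)) = Mul(Add(1, M), Add(9, M)))
E = -1 (E = Add(-2, 1) = -1)
Function('d')(S) = Mul(Pow(S, Rational(1, 2)), Add(6, S)) (Function('d')(S) = Mul(Add(S, Mul(-6, -1)), Pow(S, Rational(1, 2))) = Mul(Add(S, 6), Pow(S, Rational(1, 2))) = Mul(Add(6, S), Pow(S, Rational(1, 2))) = Mul(Pow(S, Rational(1, 2)), Add(6, S)))
Add(Function('d')(Function('A')(9)), Mul(-1, 36008)) = Add(Mul(Pow(Add(9, Pow(9, 2), Mul(10, 9)), Rational(1, 2)), Add(6, Add(9, Pow(9, 2), Mul(10, 9)))), Mul(-1, 36008)) = Add(Mul(Pow(Add(9, 81, 90), Rational(1, 2)), Add(6, Add(9, 81, 90))), -36008) = Add(Mul(Pow(180, Rational(1, 2)), Add(6, 180)), -36008) = Add(Mul(Mul(6, Pow(5, Rational(1, 2))), 186), -36008) = Add(Mul(1116, Pow(5, Rational(1, 2))), -36008) = Add(-36008, Mul(1116, Pow(5, Rational(1, 2))))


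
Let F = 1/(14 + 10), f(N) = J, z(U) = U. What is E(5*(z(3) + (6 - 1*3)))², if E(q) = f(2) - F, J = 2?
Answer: 2209/576 ≈ 3.8351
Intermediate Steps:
f(N) = 2
F = 1/24 ≈ 0.041667
E(q) = 47/24 (E(q) = 2 - 1*1/24 = 2 - 1/24 = 47/24)
E(5*(z(3) + (6 - 1*3)))² = (47/24)² = 2209/576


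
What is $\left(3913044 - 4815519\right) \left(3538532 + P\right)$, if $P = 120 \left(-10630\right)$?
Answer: $-2042239556700$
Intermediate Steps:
$P = -1275600$
$\left(3913044 - 4815519\right) \left(3538532 + P\right) = \left(3913044 - 4815519\right) \left(3538532 - 1275600\right) = \left(-902475\right) 2262932 = -2042239556700$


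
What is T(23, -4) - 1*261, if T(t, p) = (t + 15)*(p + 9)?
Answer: -71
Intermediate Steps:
T(t, p) = (9 + p)*(15 + t) (T(t, p) = (15 + t)*(9 + p) = (9 + p)*(15 + t))
T(23, -4) - 1*261 = (135 + 9*23 + 15*(-4) - 4*23) - 1*261 = (135 + 207 - 60 - 92) - 261 = 190 - 261 = -71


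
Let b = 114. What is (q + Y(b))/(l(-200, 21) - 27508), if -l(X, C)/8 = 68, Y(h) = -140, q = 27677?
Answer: -27537/28052 ≈ -0.98164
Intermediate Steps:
l(X, C) = -544 (l(X, C) = -8*68 = -544)
(q + Y(b))/(l(-200, 21) - 27508) = (27677 - 140)/(-544 - 27508) = 27537/(-28052) = 27537*(-1/28052) = -27537/28052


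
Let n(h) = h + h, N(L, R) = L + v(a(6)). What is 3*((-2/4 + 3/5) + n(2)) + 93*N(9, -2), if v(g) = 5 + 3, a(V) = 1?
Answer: 15933/10 ≈ 1593.3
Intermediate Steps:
v(g) = 8
N(L, R) = 8 + L (N(L, R) = L + 8 = 8 + L)
n(h) = 2*h
3*((-2/4 + 3/5) + n(2)) + 93*N(9, -2) = 3*((-2/4 + 3/5) + 2*2) + 93*(8 + 9) = 3*((-2*¼ + 3*(⅕)) + 4) + 93*17 = 3*((-½ + ⅗) + 4) + 1581 = 3*(⅒ + 4) + 1581 = 3*(41/10) + 1581 = 123/10 + 1581 = 15933/10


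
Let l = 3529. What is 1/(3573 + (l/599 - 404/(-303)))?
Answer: 1797/6433664 ≈ 0.00027931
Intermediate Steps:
1/(3573 + (l/599 - 404/(-303))) = 1/(3573 + (3529/599 - 404/(-303))) = 1/(3573 + (3529*(1/599) - 404*(-1/303))) = 1/(3573 + (3529/599 + 4/3)) = 1/(3573 + 12983/1797) = 1/(6433664/1797) = 1797/6433664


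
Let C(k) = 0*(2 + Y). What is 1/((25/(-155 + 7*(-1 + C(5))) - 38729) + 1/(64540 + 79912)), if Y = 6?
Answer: -11700612/453154807717 ≈ -2.5820e-5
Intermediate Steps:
C(k) = 0 (C(k) = 0*(2 + 6) = 0*8 = 0)
1/((25/(-155 + 7*(-1 + C(5))) - 38729) + 1/(64540 + 79912)) = 1/((25/(-155 + 7*(-1 + 0)) - 38729) + 1/(64540 + 79912)) = 1/((25/(-155 + 7*(-1)) - 38729) + 1/144452) = 1/((25/(-155 - 7) - 38729) + 1/144452) = 1/((25/(-162) - 38729) + 1/144452) = 1/((-1/162*25 - 38729) + 1/144452) = 1/((-25/162 - 38729) + 1/144452) = 1/(-6274123/162 + 1/144452) = 1/(-453154807717/11700612) = -11700612/453154807717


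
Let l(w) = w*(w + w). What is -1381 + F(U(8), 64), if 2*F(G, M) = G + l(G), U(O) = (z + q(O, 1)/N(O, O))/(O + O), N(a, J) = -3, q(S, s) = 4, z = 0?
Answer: -198869/144 ≈ -1381.0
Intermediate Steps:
l(w) = 2*w² (l(w) = w*(2*w) = 2*w²)
U(O) = -2/(3*O) (U(O) = (0 + 4/(-3))/(O + O) = (0 + 4*(-⅓))/((2*O)) = (0 - 4/3)*(1/(2*O)) = -2/(3*O))
F(G, M) = G² + G/2 (F(G, M) = (G + 2*G²)/2 = G² + G/2)
-1381 + F(U(8), 64) = -1381 + (-⅔/8)*(½ - ⅔/8) = -1381 + (-⅔*⅛)*(½ - ⅔*⅛) = -1381 - (½ - 1/12)/12 = -1381 - 1/12*5/12 = -1381 - 5/144 = -198869/144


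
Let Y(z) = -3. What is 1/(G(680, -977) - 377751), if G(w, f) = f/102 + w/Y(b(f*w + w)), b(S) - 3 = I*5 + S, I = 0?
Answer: -102/38554699 ≈ -2.6456e-6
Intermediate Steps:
b(S) = 3 + S (b(S) = 3 + (0*5 + S) = 3 + (0 + S) = 3 + S)
G(w, f) = -w/3 + f/102 (G(w, f) = f/102 + w/(-3) = f*(1/102) + w*(-1/3) = f/102 - w/3 = -w/3 + f/102)
1/(G(680, -977) - 377751) = 1/((-1/3*680 + (1/102)*(-977)) - 377751) = 1/((-680/3 - 977/102) - 377751) = 1/(-24097/102 - 377751) = 1/(-38554699/102) = -102/38554699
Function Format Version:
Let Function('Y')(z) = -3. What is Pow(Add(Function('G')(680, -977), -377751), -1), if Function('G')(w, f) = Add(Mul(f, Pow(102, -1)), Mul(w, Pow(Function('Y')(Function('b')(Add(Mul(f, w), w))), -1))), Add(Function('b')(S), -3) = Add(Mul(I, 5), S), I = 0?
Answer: Rational(-102, 38554699) ≈ -2.6456e-6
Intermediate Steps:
Function('b')(S) = Add(3, S) (Function('b')(S) = Add(3, Add(Mul(0, 5), S)) = Add(3, Add(0, S)) = Add(3, S))
Function('G')(w, f) = Add(Mul(Rational(-1, 3), w), Mul(Rational(1, 102), f)) (Function('G')(w, f) = Add(Mul(f, Pow(102, -1)), Mul(w, Pow(-3, -1))) = Add(Mul(f, Rational(1, 102)), Mul(w, Rational(-1, 3))) = Add(Mul(Rational(1, 102), f), Mul(Rational(-1, 3), w)) = Add(Mul(Rational(-1, 3), w), Mul(Rational(1, 102), f)))
Pow(Add(Function('G')(680, -977), -377751), -1) = Pow(Add(Add(Mul(Rational(-1, 3), 680), Mul(Rational(1, 102), -977)), -377751), -1) = Pow(Add(Add(Rational(-680, 3), Rational(-977, 102)), -377751), -1) = Pow(Add(Rational(-24097, 102), -377751), -1) = Pow(Rational(-38554699, 102), -1) = Rational(-102, 38554699)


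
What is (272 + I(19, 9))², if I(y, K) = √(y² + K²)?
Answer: (272 + √442)² ≈ 85863.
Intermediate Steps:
I(y, K) = √(K² + y²)
(272 + I(19, 9))² = (272 + √(9² + 19²))² = (272 + √(81 + 361))² = (272 + √442)²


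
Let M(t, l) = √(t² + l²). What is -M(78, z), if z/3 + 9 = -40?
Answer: -3*√3077 ≈ -166.41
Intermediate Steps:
z = -147 (z = -27 + 3*(-40) = -27 - 120 = -147)
M(t, l) = √(l² + t²)
-M(78, z) = -√((-147)² + 78²) = -√(21609 + 6084) = -√27693 = -3*√3077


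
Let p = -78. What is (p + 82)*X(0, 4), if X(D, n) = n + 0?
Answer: 16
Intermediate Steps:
X(D, n) = n
(p + 82)*X(0, 4) = (-78 + 82)*4 = 4*4 = 16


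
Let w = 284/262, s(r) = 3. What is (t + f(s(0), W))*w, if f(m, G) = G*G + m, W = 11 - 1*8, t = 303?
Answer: 44730/131 ≈ 341.45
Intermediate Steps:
W = 3 (W = 11 - 8 = 3)
f(m, G) = m + G² (f(m, G) = G² + m = m + G²)
w = 142/131 (w = 284*(1/262) = 142/131 ≈ 1.0840)
(t + f(s(0), W))*w = (303 + (3 + 3²))*(142/131) = (303 + (3 + 9))*(142/131) = (303 + 12)*(142/131) = 315*(142/131) = 44730/131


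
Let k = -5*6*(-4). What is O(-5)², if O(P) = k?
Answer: 14400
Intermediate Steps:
k = 120 (k = -30*(-4) = 120)
O(P) = 120
O(-5)² = 120² = 14400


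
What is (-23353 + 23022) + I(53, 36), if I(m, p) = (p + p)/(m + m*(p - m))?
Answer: -35095/106 ≈ -331.08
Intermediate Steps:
I(m, p) = 2*p/(m + m*(p - m)) (I(m, p) = (2*p)/(m + m*(p - m)) = 2*p/(m + m*(p - m)))
(-23353 + 23022) + I(53, 36) = (-23353 + 23022) + 2*36/(53*(1 + 36 - 1*53)) = -331 + 2*36*(1/53)/(1 + 36 - 53) = -331 + 2*36*(1/53)/(-16) = -331 + 2*36*(1/53)*(-1/16) = -331 - 9/106 = -35095/106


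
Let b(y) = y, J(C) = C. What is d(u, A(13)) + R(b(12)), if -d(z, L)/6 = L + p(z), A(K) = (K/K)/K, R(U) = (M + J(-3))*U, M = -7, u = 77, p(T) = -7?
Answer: -1020/13 ≈ -78.462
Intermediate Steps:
R(U) = -10*U (R(U) = (-7 - 3)*U = -10*U)
A(K) = 1/K
d(z, L) = 42 - 6*L (d(z, L) = -6*(L - 7) = -6*(-7 + L) = 42 - 6*L)
d(u, A(13)) + R(b(12)) = (42 - 6/13) - 10*12 = (42 - 6*1/13) - 120 = (42 - 6/13) - 120 = 540/13 - 120 = -1020/13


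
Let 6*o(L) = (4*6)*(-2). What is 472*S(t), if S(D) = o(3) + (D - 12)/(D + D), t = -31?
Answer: -106908/31 ≈ -3448.6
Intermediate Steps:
o(L) = -8 (o(L) = ((4*6)*(-2))/6 = (24*(-2))/6 = (1/6)*(-48) = -8)
S(D) = -8 + (-12 + D)/(2*D) (S(D) = -8 + (D - 12)/(D + D) = -8 + (-12 + D)/((2*D)) = -8 + (-12 + D)*(1/(2*D)) = -8 + (-12 + D)/(2*D))
472*S(t) = 472*(-15/2 - 6/(-31)) = 472*(-15/2 - 6*(-1/31)) = 472*(-15/2 + 6/31) = 472*(-453/62) = -106908/31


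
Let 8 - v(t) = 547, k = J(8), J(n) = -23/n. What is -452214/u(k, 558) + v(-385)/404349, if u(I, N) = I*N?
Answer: 7387935919/26209167 ≈ 281.88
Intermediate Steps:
k = -23/8 ≈ -2.8750
v(t) = -539 (v(t) = 8 - 1*547 = 8 - 547 = -539)
-452214/u(k, 558) + v(-385)/404349 = -452214/((-23/8*558)) - 539/404349 = -452214/(-6417/4) - 539*1/404349 = -452214*(-4/6417) - 49/36759 = 200984/713 - 49/36759 = 7387935919/26209167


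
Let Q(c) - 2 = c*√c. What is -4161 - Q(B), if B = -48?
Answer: -4163 + 192*I*√3 ≈ -4163.0 + 332.55*I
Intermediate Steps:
Q(c) = 2 + c^(3/2) (Q(c) = 2 + c*√c = 2 + c^(3/2))
-4161 - Q(B) = -4161 - (2 + (-48)^(3/2)) = -4161 - (2 - 192*I*√3) = -4161 + (-2 + 192*I*√3) = -4163 + 192*I*√3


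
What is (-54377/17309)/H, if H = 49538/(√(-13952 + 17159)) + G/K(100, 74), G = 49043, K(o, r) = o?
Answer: 855246355367700/291251744236956413 - 26937278260000*√3207/291251744236956413 ≈ -0.0023012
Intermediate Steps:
H = 49043/100 + 49538*√3207/3207 (H = 49538/(√(-13952 + 17159)) + 49043/100 = 49538/(√3207) + 49043*(1/100) = 49538*(√3207/3207) + 49043/100 = 49538*√3207/3207 + 49043/100 = 49043/100 + 49538*√3207/3207 ≈ 1365.2)
(-54377/17309)/H = (-54377/17309)/(49043/100 + 49538*√3207/3207) = (-54377*1/17309)/(49043/100 + 49538*√3207/3207) = -54377/(17309*(49043/100 + 49538*√3207/3207))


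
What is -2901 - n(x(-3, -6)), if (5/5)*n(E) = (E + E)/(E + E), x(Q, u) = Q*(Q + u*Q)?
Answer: -2902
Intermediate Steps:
x(Q, u) = Q*(Q + Q*u)
n(E) = 1 (n(E) = (E + E)/(E + E) = (2*E)/((2*E)) = (2*E)*(1/(2*E)) = 1)
-2901 - n(x(-3, -6)) = -2901 - 1*1 = -2901 - 1 = -2902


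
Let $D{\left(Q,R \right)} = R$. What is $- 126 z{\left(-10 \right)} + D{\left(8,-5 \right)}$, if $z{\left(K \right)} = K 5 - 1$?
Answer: $6421$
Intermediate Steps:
$z{\left(K \right)} = -1 + 5 K$ ($z{\left(K \right)} = 5 K - 1 = -1 + 5 K$)
$- 126 z{\left(-10 \right)} + D{\left(8,-5 \right)} = - 126 \left(-1 + 5 \left(-10\right)\right) - 5 = - 126 \left(-1 - 50\right) - 5 = \left(-126\right) \left(-51\right) - 5 = 6426 - 5 = 6421$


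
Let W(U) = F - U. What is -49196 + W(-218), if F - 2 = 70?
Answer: -48906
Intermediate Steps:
F = 72 (F = 2 + 70 = 72)
W(U) = 72 - U
-49196 + W(-218) = -49196 + (72 - 1*(-218)) = -49196 + (72 + 218) = -49196 + 290 = -48906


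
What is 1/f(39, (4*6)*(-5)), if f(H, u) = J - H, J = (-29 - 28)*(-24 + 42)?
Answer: -1/1065 ≈ -0.00093897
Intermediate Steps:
J = -1026 (J = -57*18 = -1026)
f(H, u) = -1026 - H
1/f(39, (4*6)*(-5)) = 1/(-1026 - 1*39) = 1/(-1026 - 39) = 1/(-1065) = -1/1065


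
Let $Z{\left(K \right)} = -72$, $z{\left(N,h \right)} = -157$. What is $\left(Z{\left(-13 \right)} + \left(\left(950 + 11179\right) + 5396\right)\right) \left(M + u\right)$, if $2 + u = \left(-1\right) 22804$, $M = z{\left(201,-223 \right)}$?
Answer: $-400773239$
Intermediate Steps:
$M = -157$
$u = -22806$ ($u = -2 - 22804 = -22806$)
$\left(Z{\left(-13 \right)} + \left(\left(950 + 11179\right) + 5396\right)\right) \left(M + u\right) = \left(-72 + \left(\left(950 + 11179\right) + 5396\right)\right) \left(-157 - 22806\right) = \left(-72 + \left(12129 + 5396\right)\right) \left(-22963\right) = \left(-72 + 17525\right) \left(-22963\right) = 17453 \left(-22963\right) = -400773239$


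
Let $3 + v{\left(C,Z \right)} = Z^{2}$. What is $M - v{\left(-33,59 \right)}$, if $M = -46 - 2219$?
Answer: $-5743$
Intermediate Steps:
$v{\left(C,Z \right)} = -3 + Z^{2}$
$M = -2265$
$M - v{\left(-33,59 \right)} = -2265 - \left(-3 + 59^{2}\right) = -2265 - \left(-3 + 3481\right) = -2265 - 3478 = -5743$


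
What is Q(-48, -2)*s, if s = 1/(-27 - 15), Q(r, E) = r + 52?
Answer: -2/21 ≈ -0.095238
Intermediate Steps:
Q(r, E) = 52 + r
s = -1/42 (s = 1/(-42) = -1/42 ≈ -0.023810)
Q(-48, -2)*s = (52 - 48)*(-1/42) = 4*(-1/42) = -2/21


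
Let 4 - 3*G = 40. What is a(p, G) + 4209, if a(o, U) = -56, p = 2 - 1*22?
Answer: 4153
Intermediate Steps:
G = -12 (G = 4/3 - ⅓*40 = 4/3 - 40/3 = -12)
p = -20 (p = 2 - 22 = -20)
a(p, G) + 4209 = -56 + 4209 = 4153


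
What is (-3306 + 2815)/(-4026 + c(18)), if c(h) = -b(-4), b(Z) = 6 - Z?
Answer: 491/4036 ≈ 0.12166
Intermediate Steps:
c(h) = -10 (c(h) = -(6 - 1*(-4)) = -(6 + 4) = -1*10 = -10)
(-3306 + 2815)/(-4026 + c(18)) = (-3306 + 2815)/(-4026 - 10) = -491/(-4036) = -491*(-1/4036) = 491/4036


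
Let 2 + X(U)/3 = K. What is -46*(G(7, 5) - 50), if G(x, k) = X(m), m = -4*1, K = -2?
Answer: 2852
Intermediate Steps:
m = -4
X(U) = -12 (X(U) = -6 + 3*(-2) = -6 - 6 = -12)
G(x, k) = -12
-46*(G(7, 5) - 50) = -46*(-12 - 50) = -46*(-62) = 2852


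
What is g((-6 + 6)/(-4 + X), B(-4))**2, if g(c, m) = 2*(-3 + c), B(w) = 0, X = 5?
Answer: 36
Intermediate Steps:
g(c, m) = -6 + 2*c
g((-6 + 6)/(-4 + X), B(-4))**2 = (-6 + 2*((-6 + 6)/(-4 + 5)))**2 = (-6 + 2*(0/1))**2 = (-6 + 2*(0*1))**2 = (-6 + 2*0)**2 = (-6 + 0)**2 = (-6)**2 = 36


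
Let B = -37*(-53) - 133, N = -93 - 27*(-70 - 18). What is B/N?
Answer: 1828/2283 ≈ 0.80070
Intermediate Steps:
N = 2283 (N = -93 - 27*(-88) = -93 + 2376 = 2283)
B = 1828 (B = 1961 - 133 = 1828)
B/N = 1828/2283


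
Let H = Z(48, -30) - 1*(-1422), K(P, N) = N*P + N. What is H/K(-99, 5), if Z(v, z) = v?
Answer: -3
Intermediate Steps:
K(P, N) = N + N*P
H = 1470 (H = 48 - 1*(-1422) = 48 + 1422 = 1470)
H/K(-99, 5) = 1470/((5*(1 - 99))) = 1470/((5*(-98))) = 1470/(-490) = 1470*(-1/490) = -3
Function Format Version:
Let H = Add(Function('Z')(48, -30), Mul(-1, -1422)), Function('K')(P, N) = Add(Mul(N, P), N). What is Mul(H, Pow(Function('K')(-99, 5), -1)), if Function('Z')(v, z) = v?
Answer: -3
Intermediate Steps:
Function('K')(P, N) = Add(N, Mul(N, P))
H = 1470 (H = Add(48, Mul(-1, -1422)) = Add(48, 1422) = 1470)
Mul(H, Pow(Function('K')(-99, 5), -1)) = Mul(1470, Pow(Mul(5, Add(1, -99)), -1)) = Mul(1470, Pow(Mul(5, -98), -1)) = Mul(1470, Pow(-490, -1)) = Mul(1470, Rational(-1, 490)) = -3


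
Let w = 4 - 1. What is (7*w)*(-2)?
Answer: -42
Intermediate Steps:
w = 3
(7*w)*(-2) = (7*3)*(-2) = 21*(-2) = -42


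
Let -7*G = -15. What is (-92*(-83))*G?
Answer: 114540/7 ≈ 16363.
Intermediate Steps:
G = 15/7 (G = -⅐*(-15) = 15/7 ≈ 2.1429)
(-92*(-83))*G = -92*(-83)*(15/7) = 7636*(15/7) = 114540/7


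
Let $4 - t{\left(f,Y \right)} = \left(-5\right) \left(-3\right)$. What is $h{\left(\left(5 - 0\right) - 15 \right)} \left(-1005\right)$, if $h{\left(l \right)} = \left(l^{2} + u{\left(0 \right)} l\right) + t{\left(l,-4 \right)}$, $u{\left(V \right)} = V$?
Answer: $-89445$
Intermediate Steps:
$t{\left(f,Y \right)} = -11$ ($t{\left(f,Y \right)} = 4 - \left(-5\right) \left(-3\right) = 4 - 15 = -11$)
$h{\left(l \right)} = -11 + l^{2}$ ($h{\left(l \right)} = \left(l^{2} + 0 l\right) - 11 = \left(l^{2} + 0\right) - 11 = l^{2} - 11 = -11 + l^{2}$)
$h{\left(\left(5 - 0\right) - 15 \right)} \left(-1005\right) = \left(-11 + \left(\left(5 - 0\right) - 15\right)^{2}\right) \left(-1005\right) = \left(-11 + \left(\left(5 + 0\right) - 15\right)^{2}\right) \left(-1005\right) = \left(-11 + \left(5 - 15\right)^{2}\right) \left(-1005\right) = \left(-11 + \left(-10\right)^{2}\right) \left(-1005\right) = \left(-11 + 100\right) \left(-1005\right) = 89 \left(-1005\right) = -89445$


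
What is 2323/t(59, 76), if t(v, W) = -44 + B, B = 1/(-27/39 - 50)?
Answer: -1530857/29009 ≈ -52.772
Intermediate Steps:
B = -13/659 (B = 1/(-27*1/39 - 50) = 1/(-9/13 - 50) = 1/(-659/13) = -13/659 ≈ -0.019727)
t(v, W) = -29009/659 (t(v, W) = -44 - 13/659 = -29009/659)
2323/t(59, 76) = 2323/(-29009/659) = 2323*(-659/29009) = -1530857/29009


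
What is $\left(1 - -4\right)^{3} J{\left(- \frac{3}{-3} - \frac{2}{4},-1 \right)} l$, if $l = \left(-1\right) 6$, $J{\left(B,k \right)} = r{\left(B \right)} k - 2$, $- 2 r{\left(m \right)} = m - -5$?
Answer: $- \frac{1125}{2} \approx -562.5$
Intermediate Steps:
$r{\left(m \right)} = - \frac{5}{2} - \frac{m}{2}$ ($r{\left(m \right)} = - \frac{m - -5}{2} = - \frac{m + 5}{2} = - \frac{5 + m}{2} = - \frac{5}{2} - \frac{m}{2}$)
$J{\left(B,k \right)} = -2 + k \left(- \frac{5}{2} - \frac{B}{2}\right)$ ($J{\left(B,k \right)} = \left(- \frac{5}{2} - \frac{B}{2}\right) k - 2 = k \left(- \frac{5}{2} - \frac{B}{2}\right) - 2 = -2 + k \left(- \frac{5}{2} - \frac{B}{2}\right)$)
$l = -6$
$\left(1 - -4\right)^{3} J{\left(- \frac{3}{-3} - \frac{2}{4},-1 \right)} l = \left(1 - -4\right)^{3} \left(-2 - - \frac{5 - \left(\frac{1}{2} - 1\right)}{2}\right) \left(-6\right) = \left(1 + 4\right)^{3} \left(-2 - - \frac{5 - - \frac{1}{2}}{2}\right) \left(-6\right) = 5^{3} \left(-2 - - \frac{5 + \left(1 - \frac{1}{2}\right)}{2}\right) \left(-6\right) = 125 \left(-2 - - \frac{5 + \frac{1}{2}}{2}\right) \left(-6\right) = 125 \left(-2 - \left(- \frac{1}{2}\right) \frac{11}{2}\right) \left(-6\right) = 125 \left(-2 + \frac{11}{4}\right) \left(-6\right) = 125 \cdot \frac{3}{4} \left(-6\right) = \frac{375}{4} \left(-6\right) = - \frac{1125}{2}$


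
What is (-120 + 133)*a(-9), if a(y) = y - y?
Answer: 0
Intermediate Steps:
a(y) = 0
(-120 + 133)*a(-9) = (-120 + 133)*0 = 13*0 = 0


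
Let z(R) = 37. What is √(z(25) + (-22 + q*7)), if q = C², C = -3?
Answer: √78 ≈ 8.8318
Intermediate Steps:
q = 9 (q = (-3)² = 9)
√(z(25) + (-22 + q*7)) = √(37 + (-22 + 9*7)) = √(37 + (-22 + 63)) = √(37 + 41) = √78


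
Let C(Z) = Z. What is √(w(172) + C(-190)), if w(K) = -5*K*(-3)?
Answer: √2390 ≈ 48.888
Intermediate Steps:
w(K) = 15*K
√(w(172) + C(-190)) = √(15*172 - 190) = √(2580 - 190) = √2390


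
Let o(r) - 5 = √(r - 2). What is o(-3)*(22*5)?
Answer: 550 + 110*I*√5 ≈ 550.0 + 245.97*I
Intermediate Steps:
o(r) = 5 + √(-2 + r) (o(r) = 5 + √(r - 2) = 5 + √(-2 + r))
o(-3)*(22*5) = (5 + √(-2 - 3))*(22*5) = (5 + √(-5))*110 = (5 + I*√5)*110 = 550 + 110*I*√5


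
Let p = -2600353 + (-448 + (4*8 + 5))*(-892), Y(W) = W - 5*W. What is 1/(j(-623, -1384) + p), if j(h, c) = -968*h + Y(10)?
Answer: -1/1630717 ≈ -6.1323e-7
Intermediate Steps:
Y(W) = -4*W
j(h, c) = -40 - 968*h (j(h, c) = -968*h - 4*10 = -968*h - 40 = -40 - 968*h)
p = -2233741 (p = -2600353 + (-448 + (32 + 5))*(-892) = -2600353 + (-448 + 37)*(-892) = -2600353 - 411*(-892) = -2600353 + 366612 = -2233741)
1/(j(-623, -1384) + p) = 1/((-40 - 968*(-623)) - 2233741) = 1/((-40 + 603064) - 2233741) = 1/(603024 - 2233741) = 1/(-1630717) = -1/1630717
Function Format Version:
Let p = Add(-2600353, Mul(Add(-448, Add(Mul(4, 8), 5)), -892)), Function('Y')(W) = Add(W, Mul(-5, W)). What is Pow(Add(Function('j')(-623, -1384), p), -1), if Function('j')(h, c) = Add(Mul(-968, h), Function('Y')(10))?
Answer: Rational(-1, 1630717) ≈ -6.1323e-7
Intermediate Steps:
Function('Y')(W) = Mul(-4, W)
Function('j')(h, c) = Add(-40, Mul(-968, h)) (Function('j')(h, c) = Add(Mul(-968, h), Mul(-4, 10)) = Add(Mul(-968, h), -40) = Add(-40, Mul(-968, h)))
p = -2233741 (p = Add(-2600353, Mul(Add(-448, Add(32, 5)), -892)) = Add(-2600353, Mul(Add(-448, 37), -892)) = Add(-2600353, Mul(-411, -892)) = Add(-2600353, 366612) = -2233741)
Pow(Add(Function('j')(-623, -1384), p), -1) = Pow(Add(Add(-40, Mul(-968, -623)), -2233741), -1) = Pow(Add(Add(-40, 603064), -2233741), -1) = Pow(Add(603024, -2233741), -1) = Pow(-1630717, -1) = Rational(-1, 1630717)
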